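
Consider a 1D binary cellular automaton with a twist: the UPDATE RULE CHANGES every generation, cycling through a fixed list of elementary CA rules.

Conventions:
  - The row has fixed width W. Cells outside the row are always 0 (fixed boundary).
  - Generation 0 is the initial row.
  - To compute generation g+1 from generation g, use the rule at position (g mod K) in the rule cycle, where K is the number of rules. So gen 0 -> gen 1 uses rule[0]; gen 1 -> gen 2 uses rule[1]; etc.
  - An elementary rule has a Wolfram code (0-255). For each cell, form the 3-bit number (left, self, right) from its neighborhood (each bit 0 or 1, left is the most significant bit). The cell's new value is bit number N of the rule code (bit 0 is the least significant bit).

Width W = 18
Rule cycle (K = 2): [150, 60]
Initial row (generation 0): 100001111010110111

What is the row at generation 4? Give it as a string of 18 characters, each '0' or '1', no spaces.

Gen 0: 100001111010110111
Gen 1 (rule 150): 110010110010000010
Gen 2 (rule 60): 101011101011000011
Gen 3 (rule 150): 101001001000100100
Gen 4 (rule 60): 111101101100110110

Answer: 111101101100110110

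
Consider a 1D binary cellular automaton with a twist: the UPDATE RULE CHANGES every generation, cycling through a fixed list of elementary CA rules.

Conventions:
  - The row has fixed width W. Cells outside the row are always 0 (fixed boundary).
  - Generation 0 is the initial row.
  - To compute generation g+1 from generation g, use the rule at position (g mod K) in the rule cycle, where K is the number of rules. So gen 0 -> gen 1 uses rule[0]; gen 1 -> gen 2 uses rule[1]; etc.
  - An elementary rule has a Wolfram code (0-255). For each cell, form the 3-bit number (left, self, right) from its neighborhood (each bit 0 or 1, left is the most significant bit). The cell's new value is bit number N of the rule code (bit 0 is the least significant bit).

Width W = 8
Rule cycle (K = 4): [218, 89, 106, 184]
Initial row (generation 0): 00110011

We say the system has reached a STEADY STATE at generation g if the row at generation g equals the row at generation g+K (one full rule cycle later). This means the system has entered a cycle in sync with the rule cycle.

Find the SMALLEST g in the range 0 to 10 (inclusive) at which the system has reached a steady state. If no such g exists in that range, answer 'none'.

Answer: none

Derivation:
Gen 0: 00110011
Gen 1 (rule 218): 01111111
Gen 2 (rule 89): 01000001
Gen 3 (rule 106): 10000010
Gen 4 (rule 184): 01000001
Gen 5 (rule 218): 10100010
Gen 6 (rule 89): 00011001
Gen 7 (rule 106): 00111010
Gen 8 (rule 184): 00110101
Gen 9 (rule 218): 01110000
Gen 10 (rule 89): 01011111
Gen 11 (rule 106): 10110001
Gen 12 (rule 184): 01101000
Gen 13 (rule 218): 11100100
Gen 14 (rule 89): 10110011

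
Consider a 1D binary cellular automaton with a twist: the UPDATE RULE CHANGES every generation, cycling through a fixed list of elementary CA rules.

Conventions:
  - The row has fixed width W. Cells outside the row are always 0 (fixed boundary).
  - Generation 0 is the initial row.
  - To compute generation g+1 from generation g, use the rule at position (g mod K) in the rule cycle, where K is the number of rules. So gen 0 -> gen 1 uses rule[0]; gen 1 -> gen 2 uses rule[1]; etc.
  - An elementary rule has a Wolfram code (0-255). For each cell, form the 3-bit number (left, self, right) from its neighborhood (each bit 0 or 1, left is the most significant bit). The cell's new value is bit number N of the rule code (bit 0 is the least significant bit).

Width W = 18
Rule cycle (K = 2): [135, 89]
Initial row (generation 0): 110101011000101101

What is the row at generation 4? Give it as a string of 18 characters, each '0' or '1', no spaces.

Gen 0: 110101011000101101
Gen 1 (rule 135): 000101000011100001
Gen 2 (rule 89): 110000111010111100
Gen 3 (rule 135): 000111010010011001
Gen 4 (rule 89): 110101001001011100

Answer: 110101001001011100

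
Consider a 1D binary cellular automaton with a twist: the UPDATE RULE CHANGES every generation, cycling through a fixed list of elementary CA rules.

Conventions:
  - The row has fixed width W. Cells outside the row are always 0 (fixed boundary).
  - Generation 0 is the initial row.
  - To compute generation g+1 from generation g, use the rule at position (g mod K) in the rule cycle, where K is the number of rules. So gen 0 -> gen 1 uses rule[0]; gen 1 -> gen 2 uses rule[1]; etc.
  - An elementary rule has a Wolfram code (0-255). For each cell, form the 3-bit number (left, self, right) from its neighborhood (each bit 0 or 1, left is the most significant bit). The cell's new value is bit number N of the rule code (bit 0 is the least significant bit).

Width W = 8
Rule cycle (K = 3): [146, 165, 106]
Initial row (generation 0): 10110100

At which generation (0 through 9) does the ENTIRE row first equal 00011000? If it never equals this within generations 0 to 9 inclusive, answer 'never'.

Gen 0: 10110100
Gen 1 (rule 146): 00000010
Gen 2 (rule 165): 11111010
Gen 3 (rule 106): 10001100
Gen 4 (rule 146): 01010010
Gen 5 (rule 165): 01110010
Gen 6 (rule 106): 11010100
Gen 7 (rule 146): 00000010
Gen 8 (rule 165): 11111010
Gen 9 (rule 106): 10001100

Answer: never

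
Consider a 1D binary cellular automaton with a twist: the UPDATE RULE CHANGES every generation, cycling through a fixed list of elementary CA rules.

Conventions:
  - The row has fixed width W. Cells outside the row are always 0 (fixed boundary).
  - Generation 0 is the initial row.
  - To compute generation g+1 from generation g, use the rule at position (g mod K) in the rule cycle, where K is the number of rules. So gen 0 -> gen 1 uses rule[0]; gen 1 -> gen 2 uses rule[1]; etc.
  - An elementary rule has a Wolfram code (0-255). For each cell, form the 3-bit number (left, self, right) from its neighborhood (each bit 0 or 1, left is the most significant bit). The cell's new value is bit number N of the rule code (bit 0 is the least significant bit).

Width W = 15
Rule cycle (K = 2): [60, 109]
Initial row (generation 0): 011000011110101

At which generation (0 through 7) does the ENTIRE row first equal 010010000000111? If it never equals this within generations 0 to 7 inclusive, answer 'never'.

Gen 0: 011000011110101
Gen 1 (rule 60): 010100010001111
Gen 2 (rule 109): 011101010101001
Gen 3 (rule 60): 010011111111101
Gen 4 (rule 109): 010010000000111
Gen 5 (rule 60): 011011000000100
Gen 6 (rule 109): 011111011110101
Gen 7 (rule 60): 010000110001111

Answer: 4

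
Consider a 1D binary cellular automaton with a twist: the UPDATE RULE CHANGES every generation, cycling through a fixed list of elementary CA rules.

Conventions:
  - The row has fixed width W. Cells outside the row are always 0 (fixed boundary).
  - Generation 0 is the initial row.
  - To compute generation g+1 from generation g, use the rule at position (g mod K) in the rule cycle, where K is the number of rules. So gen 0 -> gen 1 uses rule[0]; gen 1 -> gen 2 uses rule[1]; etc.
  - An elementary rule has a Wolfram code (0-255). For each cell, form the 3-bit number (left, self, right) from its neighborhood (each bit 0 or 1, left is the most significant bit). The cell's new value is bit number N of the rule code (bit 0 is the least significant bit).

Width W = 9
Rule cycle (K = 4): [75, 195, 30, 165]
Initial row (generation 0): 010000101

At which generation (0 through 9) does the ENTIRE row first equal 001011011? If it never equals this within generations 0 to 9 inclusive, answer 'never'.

Gen 0: 010000101
Gen 1 (rule 75): 100111000
Gen 2 (rule 195): 001011011
Gen 3 (rule 30): 011010010
Gen 4 (rule 165): 000110010
Gen 5 (rule 75): 111110100
Gen 6 (rule 195): 011110001
Gen 7 (rule 30): 110001011
Gen 8 (rule 165): 000101100
Gen 9 (rule 75): 111001101

Answer: 2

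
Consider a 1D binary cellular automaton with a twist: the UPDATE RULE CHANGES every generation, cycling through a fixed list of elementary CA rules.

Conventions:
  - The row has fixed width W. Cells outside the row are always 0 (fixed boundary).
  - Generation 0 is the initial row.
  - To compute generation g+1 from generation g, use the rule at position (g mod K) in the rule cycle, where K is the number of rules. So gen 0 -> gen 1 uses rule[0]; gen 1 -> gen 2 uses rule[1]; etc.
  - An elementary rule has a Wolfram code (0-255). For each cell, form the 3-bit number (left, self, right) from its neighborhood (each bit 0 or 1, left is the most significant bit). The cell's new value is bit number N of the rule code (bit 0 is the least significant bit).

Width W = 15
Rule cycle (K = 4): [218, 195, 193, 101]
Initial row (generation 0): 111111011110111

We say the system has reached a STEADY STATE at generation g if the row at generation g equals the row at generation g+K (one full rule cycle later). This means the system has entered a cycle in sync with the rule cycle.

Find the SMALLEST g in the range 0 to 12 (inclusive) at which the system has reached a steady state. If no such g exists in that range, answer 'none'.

Answer: none

Derivation:
Gen 0: 111111011110111
Gen 1 (rule 218): 111111011110111
Gen 2 (rule 195): 011111001110011
Gen 3 (rule 193): 001111000110001
Gen 4 (rule 101): 100001010010101
Gen 5 (rule 218): 010010001100000
Gen 6 (rule 195): 100100110101111
Gen 7 (rule 193): 000000010000111
Gen 8 (rule 101): 111111010110001
Gen 9 (rule 218): 111111000111010
Gen 10 (rule 195): 011111011011000
Gen 11 (rule 193): 001111001001011
Gen 12 (rule 101): 100001001001101
Gen 13 (rule 218): 010010110111100
Gen 14 (rule 195): 100100010011101
Gen 15 (rule 193): 000001000001100
Gen 16 (rule 101): 111101011100101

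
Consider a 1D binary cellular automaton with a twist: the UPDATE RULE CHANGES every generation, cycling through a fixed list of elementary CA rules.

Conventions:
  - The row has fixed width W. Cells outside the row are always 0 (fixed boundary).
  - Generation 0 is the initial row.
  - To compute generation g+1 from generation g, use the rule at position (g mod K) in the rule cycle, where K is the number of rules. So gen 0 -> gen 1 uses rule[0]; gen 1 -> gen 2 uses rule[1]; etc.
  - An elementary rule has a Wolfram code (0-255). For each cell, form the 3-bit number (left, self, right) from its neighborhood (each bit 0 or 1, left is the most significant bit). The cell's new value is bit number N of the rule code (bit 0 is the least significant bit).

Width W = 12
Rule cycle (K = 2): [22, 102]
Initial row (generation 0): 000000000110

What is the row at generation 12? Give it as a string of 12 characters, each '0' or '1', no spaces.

Answer: 100000000110

Derivation:
Gen 0: 000000000110
Gen 1 (rule 22): 000000001001
Gen 2 (rule 102): 000000011011
Gen 3 (rule 22): 000000100000
Gen 4 (rule 102): 000001100000
Gen 5 (rule 22): 000010010000
Gen 6 (rule 102): 000110110000
Gen 7 (rule 22): 001000001000
Gen 8 (rule 102): 011000011000
Gen 9 (rule 22): 100100100100
Gen 10 (rule 102): 101101101100
Gen 11 (rule 22): 100000000010
Gen 12 (rule 102): 100000000110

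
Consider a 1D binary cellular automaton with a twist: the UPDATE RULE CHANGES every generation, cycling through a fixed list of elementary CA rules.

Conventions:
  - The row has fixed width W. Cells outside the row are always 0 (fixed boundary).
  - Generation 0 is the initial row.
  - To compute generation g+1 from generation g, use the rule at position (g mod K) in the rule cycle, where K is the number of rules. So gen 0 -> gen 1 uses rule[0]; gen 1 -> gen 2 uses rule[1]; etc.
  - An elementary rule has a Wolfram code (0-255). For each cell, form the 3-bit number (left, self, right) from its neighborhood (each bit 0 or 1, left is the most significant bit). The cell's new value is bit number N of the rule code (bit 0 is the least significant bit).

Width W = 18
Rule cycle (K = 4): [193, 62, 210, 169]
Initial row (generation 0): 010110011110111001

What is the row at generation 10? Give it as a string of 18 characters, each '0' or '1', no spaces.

Answer: 000110000000000100

Derivation:
Gen 0: 010110011110111001
Gen 1 (rule 193): 000010001110011000
Gen 2 (rule 62): 000111011001110100
Gen 3 (rule 210): 001011001110110010
Gen 4 (rule 169): 100110001101100000
Gen 5 (rule 193): 000010100100101111
Gen 6 (rule 62): 000111111111111000
Gen 7 (rule 210): 001011111111111100
Gen 8 (rule 169): 100111111111111001
Gen 9 (rule 193): 000011111111111000
Gen 10 (rule 62): 000110000000000100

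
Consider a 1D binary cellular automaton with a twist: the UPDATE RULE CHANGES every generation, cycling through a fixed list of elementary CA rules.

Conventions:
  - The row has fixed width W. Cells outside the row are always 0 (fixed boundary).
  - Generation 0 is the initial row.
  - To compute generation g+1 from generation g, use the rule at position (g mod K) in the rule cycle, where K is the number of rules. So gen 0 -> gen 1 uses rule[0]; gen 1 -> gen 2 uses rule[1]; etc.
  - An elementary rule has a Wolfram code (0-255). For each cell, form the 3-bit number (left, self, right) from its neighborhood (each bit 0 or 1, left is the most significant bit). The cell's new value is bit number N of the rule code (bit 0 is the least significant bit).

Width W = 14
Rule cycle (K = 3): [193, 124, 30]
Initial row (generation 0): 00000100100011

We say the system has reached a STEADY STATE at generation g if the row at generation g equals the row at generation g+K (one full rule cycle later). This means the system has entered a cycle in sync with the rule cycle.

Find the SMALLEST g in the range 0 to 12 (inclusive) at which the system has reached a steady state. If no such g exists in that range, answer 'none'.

Gen 0: 00000100100011
Gen 1 (rule 193): 11110000001001
Gen 2 (rule 124): 10011000001101
Gen 3 (rule 30): 11110100011001
Gen 4 (rule 193): 01110001001000
Gen 5 (rule 124): 01011001101100
Gen 6 (rule 30): 11010111001010
Gen 7 (rule 193): 01000011000000
Gen 8 (rule 124): 01100011100000
Gen 9 (rule 30): 11010110010000
Gen 10 (rule 193): 01000010000111
Gen 11 (rule 124): 01100011000101
Gen 12 (rule 30): 11010110101101
Gen 13 (rule 193): 01000010000100
Gen 14 (rule 124): 01100011000110
Gen 15 (rule 30): 11010110101101

Answer: 12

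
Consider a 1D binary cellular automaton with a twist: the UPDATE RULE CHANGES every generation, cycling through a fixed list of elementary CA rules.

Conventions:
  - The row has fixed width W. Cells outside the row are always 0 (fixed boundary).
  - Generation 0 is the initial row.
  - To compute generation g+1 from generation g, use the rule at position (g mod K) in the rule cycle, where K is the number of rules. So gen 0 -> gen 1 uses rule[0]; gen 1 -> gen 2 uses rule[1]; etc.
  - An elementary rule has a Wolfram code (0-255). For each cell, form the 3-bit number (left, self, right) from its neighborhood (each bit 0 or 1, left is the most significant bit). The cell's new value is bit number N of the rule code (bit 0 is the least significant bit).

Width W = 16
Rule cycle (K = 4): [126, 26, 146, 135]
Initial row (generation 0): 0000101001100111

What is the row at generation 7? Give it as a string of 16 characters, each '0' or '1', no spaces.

Gen 0: 0000101001100111
Gen 1 (rule 126): 0001111111111101
Gen 2 (rule 26): 0011000000000000
Gen 3 (rule 146): 0100100000000000
Gen 4 (rule 135): 1101101111111111
Gen 5 (rule 126): 1111111000000001
Gen 6 (rule 26): 1000000100000010
Gen 7 (rule 146): 0100001010000101

Answer: 0100001010000101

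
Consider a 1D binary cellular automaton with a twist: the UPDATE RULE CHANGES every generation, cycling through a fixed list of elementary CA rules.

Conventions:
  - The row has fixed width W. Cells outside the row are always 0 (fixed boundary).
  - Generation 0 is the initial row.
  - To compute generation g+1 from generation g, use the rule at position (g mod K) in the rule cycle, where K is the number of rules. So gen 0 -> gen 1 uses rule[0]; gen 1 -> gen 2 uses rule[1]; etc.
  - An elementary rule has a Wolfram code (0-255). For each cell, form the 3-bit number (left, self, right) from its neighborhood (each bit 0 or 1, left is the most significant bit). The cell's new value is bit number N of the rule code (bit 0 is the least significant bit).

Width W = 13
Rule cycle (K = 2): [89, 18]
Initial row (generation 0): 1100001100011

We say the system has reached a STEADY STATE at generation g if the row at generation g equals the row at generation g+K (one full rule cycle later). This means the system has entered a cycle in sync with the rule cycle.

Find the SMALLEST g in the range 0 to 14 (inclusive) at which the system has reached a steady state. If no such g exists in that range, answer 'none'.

Gen 0: 1100001100011
Gen 1 (rule 89): 1111101111011
Gen 2 (rule 18): 0000000000000
Gen 3 (rule 89): 1111111111111
Gen 4 (rule 18): 0000000000000
Gen 5 (rule 89): 1111111111111
Gen 6 (rule 18): 0000000000000
Gen 7 (rule 89): 1111111111111
Gen 8 (rule 18): 0000000000000
Gen 9 (rule 89): 1111111111111
Gen 10 (rule 18): 0000000000000
Gen 11 (rule 89): 1111111111111
Gen 12 (rule 18): 0000000000000
Gen 13 (rule 89): 1111111111111
Gen 14 (rule 18): 0000000000000
Gen 15 (rule 89): 1111111111111
Gen 16 (rule 18): 0000000000000

Answer: 2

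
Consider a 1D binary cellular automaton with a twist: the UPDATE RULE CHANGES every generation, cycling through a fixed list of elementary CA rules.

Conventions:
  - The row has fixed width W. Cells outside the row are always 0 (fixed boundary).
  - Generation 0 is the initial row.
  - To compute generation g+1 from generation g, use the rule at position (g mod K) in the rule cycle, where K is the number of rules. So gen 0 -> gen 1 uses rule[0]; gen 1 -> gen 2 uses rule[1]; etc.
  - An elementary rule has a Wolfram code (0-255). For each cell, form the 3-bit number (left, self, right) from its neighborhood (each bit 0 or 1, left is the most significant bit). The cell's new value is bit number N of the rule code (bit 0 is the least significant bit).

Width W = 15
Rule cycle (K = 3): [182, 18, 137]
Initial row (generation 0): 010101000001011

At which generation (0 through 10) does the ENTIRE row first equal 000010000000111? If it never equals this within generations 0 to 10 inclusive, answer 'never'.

Gen 0: 010101000001011
Gen 1 (rule 182): 111111100011100
Gen 2 (rule 18): 000000010100010
Gen 3 (rule 137): 111111000001000
Gen 4 (rule 182): 011110100011100
Gen 5 (rule 18): 100000010100010
Gen 6 (rule 137): 001111000001000
Gen 7 (rule 182): 010110100011100
Gen 8 (rule 18): 100000010100010
Gen 9 (rule 137): 001111000001000
Gen 10 (rule 182): 010110100011100

Answer: never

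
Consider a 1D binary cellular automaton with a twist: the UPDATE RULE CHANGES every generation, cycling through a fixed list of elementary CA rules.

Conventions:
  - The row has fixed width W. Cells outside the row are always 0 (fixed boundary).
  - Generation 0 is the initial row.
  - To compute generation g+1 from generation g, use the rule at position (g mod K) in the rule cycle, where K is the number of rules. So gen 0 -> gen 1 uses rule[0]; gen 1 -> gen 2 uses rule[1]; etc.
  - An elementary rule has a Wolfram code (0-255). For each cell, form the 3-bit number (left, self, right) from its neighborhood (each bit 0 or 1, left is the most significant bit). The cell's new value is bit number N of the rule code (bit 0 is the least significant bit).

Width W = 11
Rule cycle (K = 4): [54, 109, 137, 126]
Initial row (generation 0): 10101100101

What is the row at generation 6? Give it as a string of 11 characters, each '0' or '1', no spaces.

Gen 0: 10101100101
Gen 1 (rule 54): 11110011111
Gen 2 (rule 109): 10010010001
Gen 3 (rule 137): 00000000100
Gen 4 (rule 126): 00000001110
Gen 5 (rule 54): 00000010001
Gen 6 (rule 109): 11111010101

Answer: 11111010101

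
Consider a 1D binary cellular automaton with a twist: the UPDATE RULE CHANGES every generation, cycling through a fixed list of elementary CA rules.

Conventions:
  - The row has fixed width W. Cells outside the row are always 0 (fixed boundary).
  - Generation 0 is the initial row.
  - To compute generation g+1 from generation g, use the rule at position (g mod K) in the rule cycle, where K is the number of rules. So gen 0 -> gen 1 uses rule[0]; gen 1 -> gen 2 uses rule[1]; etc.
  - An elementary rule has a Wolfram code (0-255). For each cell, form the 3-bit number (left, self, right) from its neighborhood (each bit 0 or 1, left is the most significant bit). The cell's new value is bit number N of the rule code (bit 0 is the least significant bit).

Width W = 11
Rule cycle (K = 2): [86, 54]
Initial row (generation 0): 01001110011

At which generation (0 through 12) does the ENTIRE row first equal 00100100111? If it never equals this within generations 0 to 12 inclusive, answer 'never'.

Gen 0: 01001110011
Gen 1 (rule 86): 11110011101
Gen 2 (rule 54): 00001100011
Gen 3 (rule 86): 00010110101
Gen 4 (rule 54): 00111001111
Gen 5 (rule 86): 01001110001
Gen 6 (rule 54): 11110001011
Gen 7 (rule 86): 00011011001
Gen 8 (rule 54): 00100100111
Gen 9 (rule 86): 01111111001
Gen 10 (rule 54): 10000000111
Gen 11 (rule 86): 11000001001
Gen 12 (rule 54): 00100011111

Answer: 8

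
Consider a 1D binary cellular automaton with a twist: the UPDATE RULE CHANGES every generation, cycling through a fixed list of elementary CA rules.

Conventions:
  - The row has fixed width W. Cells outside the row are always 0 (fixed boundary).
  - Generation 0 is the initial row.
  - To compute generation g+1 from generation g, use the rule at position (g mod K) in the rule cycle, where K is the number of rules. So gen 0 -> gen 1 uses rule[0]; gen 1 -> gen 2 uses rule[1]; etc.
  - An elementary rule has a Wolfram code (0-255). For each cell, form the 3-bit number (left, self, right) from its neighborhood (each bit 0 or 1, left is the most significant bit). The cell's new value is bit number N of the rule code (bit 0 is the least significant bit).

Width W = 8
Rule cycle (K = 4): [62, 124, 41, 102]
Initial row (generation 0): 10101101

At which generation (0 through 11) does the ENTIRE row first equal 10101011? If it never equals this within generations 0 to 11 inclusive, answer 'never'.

Gen 0: 10101101
Gen 1 (rule 62): 11111011
Gen 2 (rule 124): 10001111
Gen 3 (rule 41): 00101000
Gen 4 (rule 102): 01111000
Gen 5 (rule 62): 11000100
Gen 6 (rule 124): 11100110
Gen 7 (rule 41): 10000100
Gen 8 (rule 102): 10001100
Gen 9 (rule 62): 11011010
Gen 10 (rule 124): 11111111
Gen 11 (rule 41): 10000000

Answer: never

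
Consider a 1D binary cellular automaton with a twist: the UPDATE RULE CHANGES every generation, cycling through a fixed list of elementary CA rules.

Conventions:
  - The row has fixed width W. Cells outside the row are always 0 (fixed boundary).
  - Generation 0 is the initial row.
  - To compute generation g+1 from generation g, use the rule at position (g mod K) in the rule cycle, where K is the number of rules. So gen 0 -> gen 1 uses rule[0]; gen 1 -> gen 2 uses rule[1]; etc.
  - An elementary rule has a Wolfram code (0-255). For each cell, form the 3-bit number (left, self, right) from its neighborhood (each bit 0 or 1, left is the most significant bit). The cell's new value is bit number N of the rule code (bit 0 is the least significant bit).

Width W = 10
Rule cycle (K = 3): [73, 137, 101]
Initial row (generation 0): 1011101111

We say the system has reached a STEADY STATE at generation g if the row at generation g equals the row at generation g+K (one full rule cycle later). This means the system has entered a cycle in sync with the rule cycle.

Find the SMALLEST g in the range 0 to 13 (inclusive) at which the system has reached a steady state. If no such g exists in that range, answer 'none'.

Gen 0: 1011101111
Gen 1 (rule 73): 0010101001
Gen 2 (rule 137): 1000000000
Gen 3 (rule 101): 1011111111
Gen 4 (rule 73): 0010000001
Gen 5 (rule 137): 1000111100
Gen 6 (rule 101): 1010000101
Gen 7 (rule 73): 0000110000
Gen 8 (rule 137): 1110100111
Gen 9 (rule 101): 0011100001
Gen 10 (rule 73): 1010101100
Gen 11 (rule 137): 0000001001
Gen 12 (rule 101): 1111101001
Gen 13 (rule 73): 1000100000
Gen 14 (rule 137): 0010001111
Gen 15 (rule 101): 1010100001
Gen 16 (rule 73): 0000001100

Answer: none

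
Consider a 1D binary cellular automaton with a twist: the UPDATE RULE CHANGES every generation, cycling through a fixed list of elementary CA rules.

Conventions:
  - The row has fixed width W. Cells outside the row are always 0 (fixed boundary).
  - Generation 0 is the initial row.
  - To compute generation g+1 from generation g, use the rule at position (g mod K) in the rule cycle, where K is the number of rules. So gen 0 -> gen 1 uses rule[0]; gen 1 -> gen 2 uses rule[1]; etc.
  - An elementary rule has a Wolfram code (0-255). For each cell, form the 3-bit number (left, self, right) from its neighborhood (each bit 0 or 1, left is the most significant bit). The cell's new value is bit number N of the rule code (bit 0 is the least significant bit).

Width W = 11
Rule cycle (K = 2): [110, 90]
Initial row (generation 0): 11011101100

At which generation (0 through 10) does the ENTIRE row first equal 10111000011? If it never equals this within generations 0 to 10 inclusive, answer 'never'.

Answer: 7

Derivation:
Gen 0: 11011101100
Gen 1 (rule 110): 11110111100
Gen 2 (rule 90): 10010100110
Gen 3 (rule 110): 10111101110
Gen 4 (rule 90): 00100101011
Gen 5 (rule 110): 01101111111
Gen 6 (rule 90): 11101000001
Gen 7 (rule 110): 10111000011
Gen 8 (rule 90): 00101100111
Gen 9 (rule 110): 01111101101
Gen 10 (rule 90): 11000101100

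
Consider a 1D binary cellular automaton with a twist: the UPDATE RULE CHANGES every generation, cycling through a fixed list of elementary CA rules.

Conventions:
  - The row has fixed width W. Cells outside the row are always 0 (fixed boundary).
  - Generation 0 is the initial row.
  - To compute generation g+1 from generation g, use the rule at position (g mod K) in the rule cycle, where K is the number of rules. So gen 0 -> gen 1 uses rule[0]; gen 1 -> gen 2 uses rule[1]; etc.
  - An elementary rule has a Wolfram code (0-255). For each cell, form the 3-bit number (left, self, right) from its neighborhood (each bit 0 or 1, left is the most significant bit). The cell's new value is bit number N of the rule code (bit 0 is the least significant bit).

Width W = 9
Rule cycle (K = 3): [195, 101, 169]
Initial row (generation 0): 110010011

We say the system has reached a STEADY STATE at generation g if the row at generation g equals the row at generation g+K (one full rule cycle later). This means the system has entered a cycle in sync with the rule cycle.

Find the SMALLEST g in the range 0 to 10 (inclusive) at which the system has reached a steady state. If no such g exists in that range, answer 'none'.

Gen 0: 110010011
Gen 1 (rule 195): 010100101
Gen 2 (rule 101): 011100111
Gen 3 (rule 169): 011000110
Gen 4 (rule 195): 101011010
Gen 5 (rule 101): 111101110
Gen 6 (rule 169): 111011100
Gen 7 (rule 195): 011001101
Gen 8 (rule 101): 001000111
Gen 9 (rule 169): 100010110
Gen 10 (rule 195): 001100010
Gen 11 (rule 101): 100101010
Gen 12 (rule 169): 000010100
Gen 13 (rule 195): 111100001

Answer: none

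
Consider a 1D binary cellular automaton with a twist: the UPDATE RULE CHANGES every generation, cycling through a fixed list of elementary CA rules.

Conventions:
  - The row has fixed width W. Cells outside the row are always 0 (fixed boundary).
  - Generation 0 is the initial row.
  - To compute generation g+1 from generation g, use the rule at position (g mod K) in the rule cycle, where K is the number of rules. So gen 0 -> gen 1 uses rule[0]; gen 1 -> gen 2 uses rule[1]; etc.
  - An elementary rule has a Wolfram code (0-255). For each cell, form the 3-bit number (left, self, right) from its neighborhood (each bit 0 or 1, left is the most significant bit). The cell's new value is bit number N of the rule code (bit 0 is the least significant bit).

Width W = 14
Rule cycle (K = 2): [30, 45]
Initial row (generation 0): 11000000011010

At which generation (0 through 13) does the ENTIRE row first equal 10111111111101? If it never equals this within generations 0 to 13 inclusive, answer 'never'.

Gen 0: 11000000011010
Gen 1 (rule 30): 10100000110011
Gen 2 (rule 45): 11101110100010
Gen 3 (rule 30): 10001000110111
Gen 4 (rule 45): 10101010101100
Gen 5 (rule 30): 10101010101010
Gen 6 (rule 45): 11111111111110
Gen 7 (rule 30): 10000000000001
Gen 8 (rule 45): 10111111111101
Gen 9 (rule 30): 10100000000001
Gen 10 (rule 45): 11101111111101
Gen 11 (rule 30): 10001000000001
Gen 12 (rule 45): 10101011111101
Gen 13 (rule 30): 10101010000001

Answer: 8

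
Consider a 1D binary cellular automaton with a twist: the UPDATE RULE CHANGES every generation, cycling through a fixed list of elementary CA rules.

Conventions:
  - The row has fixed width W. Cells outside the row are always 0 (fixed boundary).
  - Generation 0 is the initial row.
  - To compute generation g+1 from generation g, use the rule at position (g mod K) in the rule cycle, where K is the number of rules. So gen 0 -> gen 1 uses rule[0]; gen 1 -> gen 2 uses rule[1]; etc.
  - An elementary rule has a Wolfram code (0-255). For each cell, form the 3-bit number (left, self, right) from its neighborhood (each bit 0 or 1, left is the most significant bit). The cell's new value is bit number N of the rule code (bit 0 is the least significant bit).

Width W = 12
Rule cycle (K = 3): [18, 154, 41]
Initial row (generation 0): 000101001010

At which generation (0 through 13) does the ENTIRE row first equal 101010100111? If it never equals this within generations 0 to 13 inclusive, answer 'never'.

Gen 0: 000101001010
Gen 1 (rule 18): 001000110001
Gen 2 (rule 154): 010101101010
Gen 3 (rule 41): 001011010100
Gen 4 (rule 18): 010000000010
Gen 5 (rule 154): 101000000101
Gen 6 (rule 41): 010011110010
Gen 7 (rule 18): 101100001101
Gen 8 (rule 154): 001010011000
Gen 9 (rule 41): 100100010011
Gen 10 (rule 18): 011010101100
Gen 11 (rule 154): 110000001010
Gen 12 (rule 41): 100111100100
Gen 13 (rule 18): 011000011010

Answer: never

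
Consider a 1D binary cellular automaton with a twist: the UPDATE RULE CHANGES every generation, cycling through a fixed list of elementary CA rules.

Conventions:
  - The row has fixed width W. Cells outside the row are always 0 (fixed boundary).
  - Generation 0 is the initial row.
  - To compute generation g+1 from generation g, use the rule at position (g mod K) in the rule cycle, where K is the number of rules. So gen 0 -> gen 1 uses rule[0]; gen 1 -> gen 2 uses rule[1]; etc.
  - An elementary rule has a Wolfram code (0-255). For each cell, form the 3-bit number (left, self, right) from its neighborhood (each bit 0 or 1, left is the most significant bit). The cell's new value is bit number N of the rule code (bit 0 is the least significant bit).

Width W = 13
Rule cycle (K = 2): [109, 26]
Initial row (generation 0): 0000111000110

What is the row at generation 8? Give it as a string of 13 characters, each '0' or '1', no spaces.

Answer: 1000001000000

Derivation:
Gen 0: 0000111000110
Gen 1 (rule 109): 1110101010110
Gen 2 (rule 26): 1000000000101
Gen 3 (rule 109): 1011111110111
Gen 4 (rule 26): 0010000000100
Gen 5 (rule 109): 1010111110101
Gen 6 (rule 26): 0000100000000
Gen 7 (rule 109): 1110101111111
Gen 8 (rule 26): 1000001000000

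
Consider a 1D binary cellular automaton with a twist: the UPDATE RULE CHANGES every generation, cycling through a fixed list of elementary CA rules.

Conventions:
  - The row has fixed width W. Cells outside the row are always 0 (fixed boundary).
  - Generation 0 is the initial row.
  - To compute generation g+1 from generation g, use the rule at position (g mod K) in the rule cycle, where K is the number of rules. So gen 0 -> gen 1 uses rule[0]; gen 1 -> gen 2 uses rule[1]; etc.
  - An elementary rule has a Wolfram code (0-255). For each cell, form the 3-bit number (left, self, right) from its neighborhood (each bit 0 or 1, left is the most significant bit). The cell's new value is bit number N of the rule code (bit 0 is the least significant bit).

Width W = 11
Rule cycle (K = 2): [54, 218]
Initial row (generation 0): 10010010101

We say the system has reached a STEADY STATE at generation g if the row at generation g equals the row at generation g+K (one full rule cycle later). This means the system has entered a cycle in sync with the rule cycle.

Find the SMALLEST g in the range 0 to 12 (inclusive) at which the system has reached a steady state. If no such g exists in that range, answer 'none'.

Answer: 3

Derivation:
Gen 0: 10010010101
Gen 1 (rule 54): 11111111111
Gen 2 (rule 218): 11111111111
Gen 3 (rule 54): 00000000000
Gen 4 (rule 218): 00000000000
Gen 5 (rule 54): 00000000000
Gen 6 (rule 218): 00000000000
Gen 7 (rule 54): 00000000000
Gen 8 (rule 218): 00000000000
Gen 9 (rule 54): 00000000000
Gen 10 (rule 218): 00000000000
Gen 11 (rule 54): 00000000000
Gen 12 (rule 218): 00000000000
Gen 13 (rule 54): 00000000000
Gen 14 (rule 218): 00000000000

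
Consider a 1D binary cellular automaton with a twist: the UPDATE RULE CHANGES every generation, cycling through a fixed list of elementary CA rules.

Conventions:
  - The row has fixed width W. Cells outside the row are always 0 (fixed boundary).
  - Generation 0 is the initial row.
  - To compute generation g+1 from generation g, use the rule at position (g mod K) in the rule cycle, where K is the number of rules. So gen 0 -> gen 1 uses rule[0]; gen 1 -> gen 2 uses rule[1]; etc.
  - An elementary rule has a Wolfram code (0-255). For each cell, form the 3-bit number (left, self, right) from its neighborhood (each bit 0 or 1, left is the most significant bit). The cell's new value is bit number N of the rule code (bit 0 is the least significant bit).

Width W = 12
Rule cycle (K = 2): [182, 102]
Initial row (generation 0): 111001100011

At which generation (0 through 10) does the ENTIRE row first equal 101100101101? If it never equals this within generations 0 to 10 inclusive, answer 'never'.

Answer: never

Derivation:
Gen 0: 111001100011
Gen 1 (rule 182): 010110010100
Gen 2 (rule 102): 111010111100
Gen 3 (rule 182): 010111011010
Gen 4 (rule 102): 111001101110
Gen 5 (rule 182): 010110010101
Gen 6 (rule 102): 111010111111
Gen 7 (rule 182): 010111011110
Gen 8 (rule 102): 111001100010
Gen 9 (rule 182): 010110010111
Gen 10 (rule 102): 111010111001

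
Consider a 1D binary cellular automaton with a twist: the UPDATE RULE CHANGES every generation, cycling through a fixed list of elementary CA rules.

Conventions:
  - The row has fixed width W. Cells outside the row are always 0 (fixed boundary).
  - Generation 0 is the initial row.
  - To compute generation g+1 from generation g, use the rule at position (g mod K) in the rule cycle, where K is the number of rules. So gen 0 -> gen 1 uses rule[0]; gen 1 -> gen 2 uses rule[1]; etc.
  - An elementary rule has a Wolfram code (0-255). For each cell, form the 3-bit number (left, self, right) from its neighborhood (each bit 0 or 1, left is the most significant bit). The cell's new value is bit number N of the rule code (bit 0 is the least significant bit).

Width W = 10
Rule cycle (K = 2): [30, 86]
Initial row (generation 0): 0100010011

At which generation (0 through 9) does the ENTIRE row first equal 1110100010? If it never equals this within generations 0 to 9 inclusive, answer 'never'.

Gen 0: 0100010011
Gen 1 (rule 30): 1110111110
Gen 2 (rule 86): 0010000011
Gen 3 (rule 30): 0111000110
Gen 4 (rule 86): 1001101011
Gen 5 (rule 30): 1111001010
Gen 6 (rule 86): 0001111011
Gen 7 (rule 30): 0011000010
Gen 8 (rule 86): 0101100111
Gen 9 (rule 30): 1101011100

Answer: never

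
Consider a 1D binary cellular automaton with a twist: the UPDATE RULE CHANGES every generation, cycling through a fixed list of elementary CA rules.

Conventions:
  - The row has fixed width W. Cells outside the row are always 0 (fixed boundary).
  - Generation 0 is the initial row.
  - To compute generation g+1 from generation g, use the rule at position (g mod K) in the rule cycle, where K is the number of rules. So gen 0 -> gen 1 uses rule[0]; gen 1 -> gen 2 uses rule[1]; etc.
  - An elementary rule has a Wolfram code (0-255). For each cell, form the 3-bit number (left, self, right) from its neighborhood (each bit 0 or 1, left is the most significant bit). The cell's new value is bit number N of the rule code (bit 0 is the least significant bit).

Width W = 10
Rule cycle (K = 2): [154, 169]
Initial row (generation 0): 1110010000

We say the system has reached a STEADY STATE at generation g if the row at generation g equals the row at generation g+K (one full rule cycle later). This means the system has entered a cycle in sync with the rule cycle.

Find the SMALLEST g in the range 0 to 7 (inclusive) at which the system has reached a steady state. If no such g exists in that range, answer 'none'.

Answer: 5

Derivation:
Gen 0: 1110010000
Gen 1 (rule 154): 1101101000
Gen 2 (rule 169): 1011010011
Gen 3 (rule 154): 0010001110
Gen 4 (rule 169): 1000101100
Gen 5 (rule 154): 0101001010
Gen 6 (rule 169): 0010000100
Gen 7 (rule 154): 0101001010
Gen 8 (rule 169): 0010000100
Gen 9 (rule 154): 0101001010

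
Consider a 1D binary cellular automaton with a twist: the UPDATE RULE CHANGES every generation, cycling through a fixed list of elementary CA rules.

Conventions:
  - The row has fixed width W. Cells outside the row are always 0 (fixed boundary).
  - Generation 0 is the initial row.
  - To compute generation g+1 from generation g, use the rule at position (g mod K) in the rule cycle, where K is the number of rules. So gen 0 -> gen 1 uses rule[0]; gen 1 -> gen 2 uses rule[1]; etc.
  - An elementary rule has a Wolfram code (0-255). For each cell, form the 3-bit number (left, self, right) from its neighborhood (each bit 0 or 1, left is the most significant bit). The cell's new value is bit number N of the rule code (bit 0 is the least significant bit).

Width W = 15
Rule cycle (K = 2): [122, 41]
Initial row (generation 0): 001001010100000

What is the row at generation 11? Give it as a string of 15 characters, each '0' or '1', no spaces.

Gen 0: 001001010100000
Gen 1 (rule 122): 010110101010000
Gen 2 (rule 41): 001101010100111
Gen 3 (rule 122): 011110101011101
Gen 4 (rule 41): 010001010110010
Gen 5 (rule 122): 101010101111101
Gen 6 (rule 41): 010101011000010
Gen 7 (rule 122): 101010111100101
Gen 8 (rule 41): 010101100000010
Gen 9 (rule 122): 101011110000101
Gen 10 (rule 41): 010110000110010
Gen 11 (rule 122): 101111001111101

Answer: 101111001111101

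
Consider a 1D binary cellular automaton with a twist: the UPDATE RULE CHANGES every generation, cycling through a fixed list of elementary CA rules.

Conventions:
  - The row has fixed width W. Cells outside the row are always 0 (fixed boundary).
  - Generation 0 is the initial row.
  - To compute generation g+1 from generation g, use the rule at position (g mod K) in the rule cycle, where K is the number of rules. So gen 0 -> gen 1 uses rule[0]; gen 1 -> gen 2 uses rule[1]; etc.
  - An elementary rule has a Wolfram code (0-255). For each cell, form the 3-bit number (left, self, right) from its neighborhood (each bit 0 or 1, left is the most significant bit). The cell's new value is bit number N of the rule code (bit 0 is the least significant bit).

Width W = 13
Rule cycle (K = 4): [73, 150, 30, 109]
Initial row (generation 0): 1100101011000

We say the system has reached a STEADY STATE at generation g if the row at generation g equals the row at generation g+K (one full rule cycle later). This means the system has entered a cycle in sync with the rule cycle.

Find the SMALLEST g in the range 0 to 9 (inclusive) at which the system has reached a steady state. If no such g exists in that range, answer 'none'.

Gen 0: 1100101011000
Gen 1 (rule 73): 1100000011011
Gen 2 (rule 150): 0010000100000
Gen 3 (rule 30): 0111001110000
Gen 4 (rule 109): 0101001010111
Gen 5 (rule 73): 0000000000101
Gen 6 (rule 150): 0000000001101
Gen 7 (rule 30): 0000000011001
Gen 8 (rule 109): 1111111011001
Gen 9 (rule 73): 1000001011000
Gen 10 (rule 150): 1100011000100
Gen 11 (rule 30): 1010110101110
Gen 12 (rule 109): 1111111111010
Gen 13 (rule 73): 1000000001000

Answer: none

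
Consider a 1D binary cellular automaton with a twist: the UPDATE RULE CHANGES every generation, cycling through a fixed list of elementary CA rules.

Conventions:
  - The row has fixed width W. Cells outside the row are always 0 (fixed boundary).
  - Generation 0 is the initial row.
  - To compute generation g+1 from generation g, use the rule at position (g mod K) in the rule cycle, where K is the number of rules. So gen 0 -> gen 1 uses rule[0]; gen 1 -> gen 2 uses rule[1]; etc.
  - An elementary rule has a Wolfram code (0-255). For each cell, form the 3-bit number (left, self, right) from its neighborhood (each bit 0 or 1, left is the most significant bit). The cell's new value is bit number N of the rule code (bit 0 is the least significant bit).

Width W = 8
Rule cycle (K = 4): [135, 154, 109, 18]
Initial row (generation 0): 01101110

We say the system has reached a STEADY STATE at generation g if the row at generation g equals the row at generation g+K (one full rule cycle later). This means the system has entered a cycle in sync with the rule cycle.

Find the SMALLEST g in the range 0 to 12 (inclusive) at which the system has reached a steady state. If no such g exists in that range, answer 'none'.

Gen 0: 01101110
Gen 1 (rule 135): 10000100
Gen 2 (rule 154): 01001010
Gen 3 (rule 109): 01001110
Gen 4 (rule 18): 10110001
Gen 5 (rule 135): 10000111
Gen 6 (rule 154): 01001110
Gen 7 (rule 109): 01001010
Gen 8 (rule 18): 10110001
Gen 9 (rule 135): 10000111
Gen 10 (rule 154): 01001110
Gen 11 (rule 109): 01001010
Gen 12 (rule 18): 10110001
Gen 13 (rule 135): 10000111
Gen 14 (rule 154): 01001110
Gen 15 (rule 109): 01001010
Gen 16 (rule 18): 10110001

Answer: 4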